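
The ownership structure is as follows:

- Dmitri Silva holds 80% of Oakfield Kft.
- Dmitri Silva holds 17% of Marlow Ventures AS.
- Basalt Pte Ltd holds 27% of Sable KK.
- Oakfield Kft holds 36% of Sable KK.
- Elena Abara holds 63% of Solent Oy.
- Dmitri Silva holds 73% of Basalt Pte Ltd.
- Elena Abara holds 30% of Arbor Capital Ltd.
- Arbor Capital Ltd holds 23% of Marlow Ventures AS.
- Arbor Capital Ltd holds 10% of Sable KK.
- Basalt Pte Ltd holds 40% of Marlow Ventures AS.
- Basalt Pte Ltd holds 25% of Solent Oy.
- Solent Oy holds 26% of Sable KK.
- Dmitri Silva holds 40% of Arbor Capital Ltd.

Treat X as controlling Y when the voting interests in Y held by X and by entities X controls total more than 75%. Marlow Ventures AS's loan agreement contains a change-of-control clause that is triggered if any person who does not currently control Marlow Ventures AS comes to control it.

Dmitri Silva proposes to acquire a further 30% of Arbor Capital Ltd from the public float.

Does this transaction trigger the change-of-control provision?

The purchase changes only Dmitri's holdings, so Dmitri is the only person who could newly come to control Marlow.
Dmitri holds 80% of Oakfield, so Dmitri controls Oakfield.
In Marlow, Dmitri's side holds only 17%, not > 75%.
So before the transaction, Dmitri does not control Marlow.
After the purchase, Dmitri's direct stake in Arbor rises to 40% + 30% = 70%.
Dmitri's side now holds 70% of Arbor, not > 75%, so Dmitri still does not control Arbor.
After the transaction, Dmitri's side holds 17% of Marlow, not > 75%, so Dmitri still does not control Marlow.
No new person acquires control, so the clause is not triggered.

No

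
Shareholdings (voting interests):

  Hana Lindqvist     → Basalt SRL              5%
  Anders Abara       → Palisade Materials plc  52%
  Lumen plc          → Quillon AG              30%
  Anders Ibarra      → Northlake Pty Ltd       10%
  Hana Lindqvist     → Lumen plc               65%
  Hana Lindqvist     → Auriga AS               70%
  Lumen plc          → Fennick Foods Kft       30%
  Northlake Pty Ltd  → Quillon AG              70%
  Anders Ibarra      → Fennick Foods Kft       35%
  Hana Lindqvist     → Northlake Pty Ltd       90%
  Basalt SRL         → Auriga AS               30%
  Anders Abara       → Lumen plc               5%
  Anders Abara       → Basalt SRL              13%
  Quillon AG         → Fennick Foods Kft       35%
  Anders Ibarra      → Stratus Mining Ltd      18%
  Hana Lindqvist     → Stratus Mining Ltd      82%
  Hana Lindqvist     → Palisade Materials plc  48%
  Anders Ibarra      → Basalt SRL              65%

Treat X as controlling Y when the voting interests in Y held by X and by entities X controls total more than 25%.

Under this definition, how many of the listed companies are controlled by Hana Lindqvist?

7

Hana holds 65% of Lumen, so Hana controls Lumen.
Hana holds 90% of Northlake, so Hana controls Northlake.
Lumen and Northlake together hold 30% + 70% = 100% of Quillon, so Hana controls Quillon.
Hana holds 70% of Auriga, so Hana controls Auriga.
Hana holds 82% of Stratus, so Hana controls Stratus.
Hana holds 48% of Palisade, so Hana controls Palisade.
Quillon and Lumen together hold 35% + 30% = 65% of Fennick, so Hana controls Fennick.
No other company's threshold is met.
Hana controls 7 companies.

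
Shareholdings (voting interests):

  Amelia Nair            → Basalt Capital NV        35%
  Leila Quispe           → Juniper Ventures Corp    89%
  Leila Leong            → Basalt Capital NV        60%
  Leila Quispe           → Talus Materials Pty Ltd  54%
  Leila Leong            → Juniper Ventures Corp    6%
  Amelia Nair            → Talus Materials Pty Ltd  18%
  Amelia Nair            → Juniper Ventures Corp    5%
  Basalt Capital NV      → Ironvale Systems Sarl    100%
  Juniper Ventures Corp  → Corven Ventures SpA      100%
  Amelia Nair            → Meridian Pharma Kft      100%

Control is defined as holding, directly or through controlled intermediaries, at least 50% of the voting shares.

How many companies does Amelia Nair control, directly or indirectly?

1

Amelia holds 100% of Meridian, so Amelia controls Meridian.
No other company's threshold is met.
Amelia controls 1 company.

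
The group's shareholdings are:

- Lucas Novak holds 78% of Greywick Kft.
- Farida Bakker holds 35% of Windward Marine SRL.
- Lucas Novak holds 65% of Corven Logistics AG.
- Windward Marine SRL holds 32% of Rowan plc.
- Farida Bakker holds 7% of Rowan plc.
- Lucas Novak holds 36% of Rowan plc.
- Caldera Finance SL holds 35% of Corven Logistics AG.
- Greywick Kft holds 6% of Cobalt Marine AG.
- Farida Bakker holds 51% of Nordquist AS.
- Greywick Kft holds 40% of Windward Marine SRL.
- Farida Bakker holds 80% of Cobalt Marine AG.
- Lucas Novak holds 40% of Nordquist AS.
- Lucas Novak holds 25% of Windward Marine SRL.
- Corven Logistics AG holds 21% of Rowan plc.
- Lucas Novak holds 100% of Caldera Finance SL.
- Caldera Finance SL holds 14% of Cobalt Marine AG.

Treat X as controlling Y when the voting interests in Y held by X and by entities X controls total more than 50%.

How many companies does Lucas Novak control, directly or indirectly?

Lucas holds 78% of Greywick, so Lucas controls Greywick.
Lucas holds 100% of Caldera, so Lucas controls Caldera.
Greywick and Lucas together hold 40% + 25% = 65% of Windward, so Lucas controls Windward.
Lucas and Caldera together hold 65% + 35% = 100% of Corven, so Lucas controls Corven.
Lucas and Corven and Windward together hold 36% + 21% + 32% = 89% of Rowan, so Lucas controls Rowan.
No other company's threshold is met.
Lucas controls 5 companies.

5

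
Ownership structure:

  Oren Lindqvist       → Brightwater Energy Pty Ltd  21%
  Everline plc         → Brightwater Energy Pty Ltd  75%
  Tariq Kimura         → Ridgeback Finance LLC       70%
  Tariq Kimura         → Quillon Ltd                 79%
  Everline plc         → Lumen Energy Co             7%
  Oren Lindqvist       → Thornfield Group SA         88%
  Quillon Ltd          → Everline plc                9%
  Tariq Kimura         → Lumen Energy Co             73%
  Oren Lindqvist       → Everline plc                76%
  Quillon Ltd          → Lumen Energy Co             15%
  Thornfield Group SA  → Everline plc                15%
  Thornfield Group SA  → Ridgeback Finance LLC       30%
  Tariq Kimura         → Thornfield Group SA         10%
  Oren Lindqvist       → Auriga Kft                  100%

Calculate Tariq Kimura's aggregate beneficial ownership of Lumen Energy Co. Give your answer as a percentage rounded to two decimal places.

85.45%

Tariq reaches Lumen along 4 paths.
Via Thornfield → Everline: 10% × 15% × 7% = 0.105%.
Via Quillon → Everline: 79% × 9% × 7% = 0.4977%.
Via Quillon: 79% × 15% = 11.85%.
Direct stake: 73% = 73%.
Total: 0.105% + 0.4977% + 11.85% + 73% = 85.4527%.
Rounded: 85.45%.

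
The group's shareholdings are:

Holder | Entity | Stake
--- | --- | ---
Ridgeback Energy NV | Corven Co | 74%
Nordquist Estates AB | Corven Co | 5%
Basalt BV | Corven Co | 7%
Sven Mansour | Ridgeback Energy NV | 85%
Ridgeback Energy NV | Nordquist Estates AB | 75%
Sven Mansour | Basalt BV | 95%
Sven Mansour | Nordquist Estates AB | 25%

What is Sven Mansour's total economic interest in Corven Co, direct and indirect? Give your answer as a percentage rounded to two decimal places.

73.99%

Sven reaches Corven along 4 paths.
Via Nordquist: 25% × 5% = 1.25%.
Via Ridgeback → Nordquist: 85% × 75% × 5% = 3.1875%.
Via Ridgeback: 85% × 74% = 62.9%.
Via Basalt: 95% × 7% = 6.65%.
Total: 1.25% + 3.1875% + 62.9% + 6.65% = 73.9875%.
Rounded: 73.99%.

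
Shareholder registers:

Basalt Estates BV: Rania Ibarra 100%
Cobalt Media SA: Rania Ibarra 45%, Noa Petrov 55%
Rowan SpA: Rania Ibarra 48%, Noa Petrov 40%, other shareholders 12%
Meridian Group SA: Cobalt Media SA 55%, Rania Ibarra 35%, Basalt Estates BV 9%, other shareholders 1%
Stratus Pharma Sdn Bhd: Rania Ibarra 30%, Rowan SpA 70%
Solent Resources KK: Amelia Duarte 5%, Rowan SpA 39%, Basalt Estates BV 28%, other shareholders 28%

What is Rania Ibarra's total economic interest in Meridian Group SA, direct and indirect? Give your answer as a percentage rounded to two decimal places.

Rania reaches Meridian along 3 paths.
Via Cobalt: 45% × 55% = 24.75%.
Direct stake: 35% = 35%.
Via Basalt: 100% × 9% = 9%.
Total: 24.75% + 35% + 9% = 68.75%.

68.75%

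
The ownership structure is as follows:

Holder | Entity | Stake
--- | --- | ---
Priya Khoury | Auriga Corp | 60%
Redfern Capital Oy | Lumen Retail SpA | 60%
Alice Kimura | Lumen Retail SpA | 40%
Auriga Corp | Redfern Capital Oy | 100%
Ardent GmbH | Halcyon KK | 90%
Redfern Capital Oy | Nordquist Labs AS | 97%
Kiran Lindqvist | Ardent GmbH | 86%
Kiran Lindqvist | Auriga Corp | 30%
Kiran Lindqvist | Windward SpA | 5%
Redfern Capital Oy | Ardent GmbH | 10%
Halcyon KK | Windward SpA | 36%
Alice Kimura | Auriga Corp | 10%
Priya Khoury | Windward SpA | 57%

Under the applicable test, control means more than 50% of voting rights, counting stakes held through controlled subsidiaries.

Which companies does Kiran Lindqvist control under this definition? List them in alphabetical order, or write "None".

Ardent GmbH, Halcyon KK

Kiran holds 86% of Ardent, so Kiran controls Ardent.
Ardent holds 90% of Halcyon, so Kiran controls Halcyon.
No other company's threshold is met.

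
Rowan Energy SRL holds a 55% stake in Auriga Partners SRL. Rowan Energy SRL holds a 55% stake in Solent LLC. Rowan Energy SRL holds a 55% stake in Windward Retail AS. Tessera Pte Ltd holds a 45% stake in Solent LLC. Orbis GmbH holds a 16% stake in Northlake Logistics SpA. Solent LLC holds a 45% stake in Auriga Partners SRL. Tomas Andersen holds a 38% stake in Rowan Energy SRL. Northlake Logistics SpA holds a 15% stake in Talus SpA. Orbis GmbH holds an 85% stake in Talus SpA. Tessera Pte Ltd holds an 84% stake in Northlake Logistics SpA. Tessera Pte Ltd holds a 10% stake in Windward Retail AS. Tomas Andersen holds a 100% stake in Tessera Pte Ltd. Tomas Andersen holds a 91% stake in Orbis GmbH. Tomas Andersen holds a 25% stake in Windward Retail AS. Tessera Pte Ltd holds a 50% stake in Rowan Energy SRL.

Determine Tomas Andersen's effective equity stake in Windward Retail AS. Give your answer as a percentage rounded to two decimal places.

83.40%

Tomas reaches Windward along 4 paths.
Via Rowan: 38% × 55% = 20.9%.
Via Tessera → Rowan: 100% × 50% × 55% = 27.5%.
Direct stake: 25% = 25%.
Via Tessera: 100% × 10% = 10%.
Total: 20.9% + 27.5% + 25% + 10% = 83.4%.
Rounded: 83.40%.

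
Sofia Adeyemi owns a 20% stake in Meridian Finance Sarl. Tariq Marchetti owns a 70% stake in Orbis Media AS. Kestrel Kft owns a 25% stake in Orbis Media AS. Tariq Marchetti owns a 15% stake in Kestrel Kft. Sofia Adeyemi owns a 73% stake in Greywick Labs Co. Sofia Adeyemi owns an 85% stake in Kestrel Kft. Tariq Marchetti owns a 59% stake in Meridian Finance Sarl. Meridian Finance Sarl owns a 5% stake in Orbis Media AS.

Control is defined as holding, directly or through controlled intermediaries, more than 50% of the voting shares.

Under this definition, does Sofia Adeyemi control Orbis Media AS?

No

Sofia holds 85% of Kestrel, so Sofia controls Kestrel.
Sofia holds 73% of Greywick, so Sofia controls Greywick.
In Orbis, Sofia's side holds only 25%, not > 50%.
So Sofia does not control Orbis.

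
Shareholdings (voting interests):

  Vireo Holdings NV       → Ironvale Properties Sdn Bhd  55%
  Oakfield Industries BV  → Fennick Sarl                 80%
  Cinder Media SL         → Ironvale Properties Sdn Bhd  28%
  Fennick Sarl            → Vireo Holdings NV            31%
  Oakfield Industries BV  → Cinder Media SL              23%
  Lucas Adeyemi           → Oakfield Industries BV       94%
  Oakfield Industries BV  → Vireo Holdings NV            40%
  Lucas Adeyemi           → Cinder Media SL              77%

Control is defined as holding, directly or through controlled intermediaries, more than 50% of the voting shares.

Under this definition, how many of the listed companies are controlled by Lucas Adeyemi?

5

Lucas holds 94% of Oakfield, so Lucas controls Oakfield.
Oakfield holds 80% of Fennick, so Lucas controls Fennick.
Lucas and Oakfield together hold 77% + 23% = 100% of Cinder, so Lucas controls Cinder.
Oakfield and Fennick together hold 40% + 31% = 71% of Vireo, so Lucas controls Vireo.
Cinder and Vireo together hold 28% + 55% = 83% of Ironvale, so Lucas controls Ironvale.
Lucas controls 5 companies.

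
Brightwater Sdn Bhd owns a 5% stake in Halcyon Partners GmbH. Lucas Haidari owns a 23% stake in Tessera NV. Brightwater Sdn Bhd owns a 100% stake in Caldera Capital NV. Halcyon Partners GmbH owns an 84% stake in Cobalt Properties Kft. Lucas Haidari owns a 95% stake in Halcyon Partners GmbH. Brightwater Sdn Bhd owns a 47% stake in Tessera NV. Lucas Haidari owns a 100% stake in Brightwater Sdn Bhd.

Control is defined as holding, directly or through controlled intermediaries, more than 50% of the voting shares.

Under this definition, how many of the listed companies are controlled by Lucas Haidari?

Lucas holds 100% of Brightwater, so Lucas controls Brightwater.
Brightwater holds 100% of Caldera, so Lucas controls Caldera.
Lucas and Brightwater together hold 23% + 47% = 70% of Tessera, so Lucas controls Tessera.
Lucas and Brightwater together hold 95% + 5% = 100% of Halcyon, so Lucas controls Halcyon.
Halcyon holds 84% of Cobalt, so Lucas controls Cobalt.
Lucas controls 5 companies.

5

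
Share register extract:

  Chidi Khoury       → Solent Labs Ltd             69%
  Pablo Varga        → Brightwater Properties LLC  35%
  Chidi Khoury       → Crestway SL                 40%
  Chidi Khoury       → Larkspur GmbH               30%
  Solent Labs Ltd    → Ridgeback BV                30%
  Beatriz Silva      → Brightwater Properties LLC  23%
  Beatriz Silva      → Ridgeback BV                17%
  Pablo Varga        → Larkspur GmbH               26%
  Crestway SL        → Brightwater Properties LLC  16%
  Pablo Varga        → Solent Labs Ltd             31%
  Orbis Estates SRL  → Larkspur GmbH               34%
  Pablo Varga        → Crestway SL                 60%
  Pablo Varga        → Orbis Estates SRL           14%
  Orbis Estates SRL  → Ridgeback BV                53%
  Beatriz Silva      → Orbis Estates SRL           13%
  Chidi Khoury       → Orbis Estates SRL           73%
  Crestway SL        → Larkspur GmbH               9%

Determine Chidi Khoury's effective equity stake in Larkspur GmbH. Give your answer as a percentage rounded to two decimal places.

Chidi reaches Larkspur along 3 paths.
Via Orbis: 73% × 34% = 24.82%.
Direct stake: 30% = 30%.
Via Crestway: 40% × 9% = 3.6%.
Total: 24.82% + 30% + 3.6% = 58.42%.

58.42%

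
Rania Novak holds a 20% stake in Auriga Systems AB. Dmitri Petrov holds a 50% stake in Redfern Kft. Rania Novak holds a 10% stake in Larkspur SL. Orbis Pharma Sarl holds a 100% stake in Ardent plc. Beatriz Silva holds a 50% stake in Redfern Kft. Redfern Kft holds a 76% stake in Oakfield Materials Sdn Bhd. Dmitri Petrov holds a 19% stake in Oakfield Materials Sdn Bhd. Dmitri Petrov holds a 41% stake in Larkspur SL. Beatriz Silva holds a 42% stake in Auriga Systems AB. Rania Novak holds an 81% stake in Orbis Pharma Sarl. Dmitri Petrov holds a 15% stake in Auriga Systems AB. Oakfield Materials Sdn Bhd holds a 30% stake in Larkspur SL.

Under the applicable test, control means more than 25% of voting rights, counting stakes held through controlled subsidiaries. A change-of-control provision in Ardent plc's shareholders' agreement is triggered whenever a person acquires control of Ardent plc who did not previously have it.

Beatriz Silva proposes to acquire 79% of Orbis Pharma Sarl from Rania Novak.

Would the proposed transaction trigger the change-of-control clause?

The purchase adds only to Beatriz's holdings (Rania's stake shrinks), so Beatriz is the only person who could newly come to control Ardent.
Beatriz holds 50% of Redfern, so Beatriz controls Redfern.
Redfern holds 76% of Oakfield, so Beatriz controls Oakfield.
Oakfield holds 30% of Larkspur, so Beatriz controls Larkspur.
Beatriz holds 42% of Auriga, so Beatriz controls Auriga.
Neither Beatriz nor any entity Beatriz controls holds any voting interest in Ardent.
So before the transaction, Beatriz does not control Ardent.
After the purchase, Beatriz holds 79% of Orbis directly, and Rania's stake falls to 2%.
Beatriz holds 79% of Orbis, so Beatriz controls Orbis.
Orbis holds 100% of Ardent, so Beatriz controls Ardent.
Beatriz did not control Ardent before and does after, so the clause is triggered.

Yes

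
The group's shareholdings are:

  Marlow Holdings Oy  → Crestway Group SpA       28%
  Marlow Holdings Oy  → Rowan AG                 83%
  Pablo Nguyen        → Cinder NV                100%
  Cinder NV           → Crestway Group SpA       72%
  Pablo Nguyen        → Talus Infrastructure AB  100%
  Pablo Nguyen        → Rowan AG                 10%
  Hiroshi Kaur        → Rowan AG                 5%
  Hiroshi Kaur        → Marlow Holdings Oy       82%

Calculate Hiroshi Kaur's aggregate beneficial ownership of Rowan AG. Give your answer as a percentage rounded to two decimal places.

73.06%

Hiroshi reaches Rowan along 2 paths.
Via Marlow: 82% × 83% = 68.06%.
Direct stake: 5% = 5%.
Total: 68.06% + 5% = 73.06%.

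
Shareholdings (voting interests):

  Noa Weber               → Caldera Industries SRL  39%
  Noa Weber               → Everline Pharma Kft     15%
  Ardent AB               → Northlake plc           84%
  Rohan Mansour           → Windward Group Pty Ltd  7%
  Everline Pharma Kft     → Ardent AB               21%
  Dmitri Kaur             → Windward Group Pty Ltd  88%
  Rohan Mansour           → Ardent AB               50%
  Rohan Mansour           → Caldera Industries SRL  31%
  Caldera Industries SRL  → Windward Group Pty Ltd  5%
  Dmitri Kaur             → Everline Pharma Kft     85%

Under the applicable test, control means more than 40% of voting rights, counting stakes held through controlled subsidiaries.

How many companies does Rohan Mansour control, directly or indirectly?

Rohan holds 50% of Ardent, so Rohan controls Ardent.
Ardent holds 84% of Northlake, so Rohan controls Northlake.
No other company's threshold is met.
Rohan controls 2 companies.

2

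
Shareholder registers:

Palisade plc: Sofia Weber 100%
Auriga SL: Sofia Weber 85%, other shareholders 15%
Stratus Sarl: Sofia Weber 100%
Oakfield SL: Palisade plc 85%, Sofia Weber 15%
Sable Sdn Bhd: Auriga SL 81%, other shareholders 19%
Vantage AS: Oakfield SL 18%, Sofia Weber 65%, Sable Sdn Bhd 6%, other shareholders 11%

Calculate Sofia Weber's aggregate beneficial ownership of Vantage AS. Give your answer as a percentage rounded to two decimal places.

Sofia reaches Vantage along 4 paths.
Via Palisade → Oakfield: 100% × 85% × 18% = 15.3%.
Via Oakfield: 15% × 18% = 2.7%.
Direct stake: 65% = 65%.
Via Auriga → Sable: 85% × 81% × 6% = 4.131%.
Total: 15.3% + 2.7% + 65% + 4.131% = 87.131%.
Rounded: 87.13%.

87.13%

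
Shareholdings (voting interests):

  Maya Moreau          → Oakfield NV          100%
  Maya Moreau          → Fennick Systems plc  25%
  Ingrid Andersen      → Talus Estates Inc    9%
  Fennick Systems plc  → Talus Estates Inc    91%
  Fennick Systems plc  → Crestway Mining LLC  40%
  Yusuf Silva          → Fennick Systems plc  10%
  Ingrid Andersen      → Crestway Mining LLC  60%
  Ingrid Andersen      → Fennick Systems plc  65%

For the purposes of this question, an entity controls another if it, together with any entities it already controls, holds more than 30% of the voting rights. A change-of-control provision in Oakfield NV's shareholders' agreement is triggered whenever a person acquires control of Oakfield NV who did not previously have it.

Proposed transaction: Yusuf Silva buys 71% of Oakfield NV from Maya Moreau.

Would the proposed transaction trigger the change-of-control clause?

Yes

The purchase adds only to Yusuf's holdings (Maya's stake shrinks), so Yusuf is the only person who could newly come to control Oakfield.
Yusuf's largest direct stake is 10% in Fennick, which does not meet the threshold, so Yusuf controls no company.
Neither Yusuf nor any entity Yusuf controls holds any voting interest in Oakfield.
So before the transaction, Yusuf does not control Oakfield.
After the purchase, Yusuf holds 71% of Oakfield directly, and Maya's stake falls to 29%.
Yusuf holds 71% of Oakfield, so Yusuf controls Oakfield.
Yusuf did not control Oakfield before and does after, so the clause is triggered.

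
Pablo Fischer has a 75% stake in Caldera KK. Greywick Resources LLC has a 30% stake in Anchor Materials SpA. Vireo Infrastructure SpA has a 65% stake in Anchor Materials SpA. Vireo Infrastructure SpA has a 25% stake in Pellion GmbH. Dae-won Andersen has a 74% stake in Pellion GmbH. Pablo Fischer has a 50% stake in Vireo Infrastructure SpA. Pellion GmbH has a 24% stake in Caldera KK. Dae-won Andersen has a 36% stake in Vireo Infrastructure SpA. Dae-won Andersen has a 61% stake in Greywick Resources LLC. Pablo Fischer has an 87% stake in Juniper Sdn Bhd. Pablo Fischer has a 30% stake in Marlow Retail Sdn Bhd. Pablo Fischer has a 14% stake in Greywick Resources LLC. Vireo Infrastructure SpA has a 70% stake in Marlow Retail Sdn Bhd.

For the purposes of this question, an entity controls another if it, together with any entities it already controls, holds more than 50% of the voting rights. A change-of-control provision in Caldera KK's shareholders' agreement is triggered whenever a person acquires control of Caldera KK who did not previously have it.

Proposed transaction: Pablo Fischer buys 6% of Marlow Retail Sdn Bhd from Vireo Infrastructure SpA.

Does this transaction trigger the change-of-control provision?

The purchase adds only to Pablo's holdings (Vireo's stake shrinks), so Pablo is the only person who could newly come to control Caldera.
Pablo holds 75% of Caldera, so Pablo controls Caldera.
So Pablo already controls Caldera before the transaction.
After the purchase, Pablo's direct stake in Marlow rises to 30% + 6% = 36%, and Vireo's stake falls to 64%.
Pablo controlled Caldera already, so this is not a new person acquiring control; every other person's position is unchanged or reduced.
No new person acquires control, so the clause is not triggered.

No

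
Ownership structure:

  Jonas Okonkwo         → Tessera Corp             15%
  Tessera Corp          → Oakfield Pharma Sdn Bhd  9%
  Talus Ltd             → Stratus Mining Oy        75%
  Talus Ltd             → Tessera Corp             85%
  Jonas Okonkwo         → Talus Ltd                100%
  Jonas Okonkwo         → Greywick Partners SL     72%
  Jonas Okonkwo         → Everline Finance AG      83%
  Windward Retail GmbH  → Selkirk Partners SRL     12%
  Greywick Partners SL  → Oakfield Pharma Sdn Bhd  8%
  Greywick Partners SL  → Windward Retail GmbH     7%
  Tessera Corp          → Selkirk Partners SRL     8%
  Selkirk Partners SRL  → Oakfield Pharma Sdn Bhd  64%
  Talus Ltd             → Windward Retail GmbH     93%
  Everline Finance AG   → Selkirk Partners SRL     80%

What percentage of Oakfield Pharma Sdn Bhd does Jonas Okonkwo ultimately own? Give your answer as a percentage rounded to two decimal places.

Jonas reaches Oakfield along 8 paths.
Via Greywick: 72% × 8% = 5.76%.
Via Everline → Selkirk: 83% × 80% × 64% = 42.496%.
Via Tessera → Selkirk: 15% × 8% × 64% = 0.768%.
Via Talus → Tessera → Selkirk: 100% × 85% × 8% × 64% = 4.352%.
Via Talus → Windward → Selkirk: 100% × 93% × 12% × 64% = 7.1424%.
Via Greywick → Windward → Selkirk: 72% × 7% × 12% × 64% = 0.387072%.
Via Tessera: 15% × 9% = 1.35%.
Via Talus → Tessera: 100% × 85% × 9% = 7.65%.
Total: 5.76% + 42.496% + 0.768% + 4.352% + 7.1424% + 0.387072% + 1.35% + 7.65% = 69.905472%.
Rounded: 69.91%.

69.91%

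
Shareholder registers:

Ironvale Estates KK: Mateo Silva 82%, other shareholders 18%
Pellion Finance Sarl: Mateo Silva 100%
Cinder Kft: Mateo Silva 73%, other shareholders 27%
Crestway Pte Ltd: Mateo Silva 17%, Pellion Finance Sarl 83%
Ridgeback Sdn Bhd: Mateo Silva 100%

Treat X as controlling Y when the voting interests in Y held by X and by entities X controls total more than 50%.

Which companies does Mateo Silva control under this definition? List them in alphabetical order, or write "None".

Cinder Kft, Crestway Pte Ltd, Ironvale Estates KK, Pellion Finance Sarl, Ridgeback Sdn Bhd

Mateo holds 82% of Ironvale, so Mateo controls Ironvale.
Mateo holds 100% of Pellion, so Mateo controls Pellion.
Mateo holds 73% of Cinder, so Mateo controls Cinder.
Mateo and Pellion together hold 17% + 83% = 100% of Crestway, so Mateo controls Crestway.
Mateo holds 100% of Ridgeback, so Mateo controls Ridgeback.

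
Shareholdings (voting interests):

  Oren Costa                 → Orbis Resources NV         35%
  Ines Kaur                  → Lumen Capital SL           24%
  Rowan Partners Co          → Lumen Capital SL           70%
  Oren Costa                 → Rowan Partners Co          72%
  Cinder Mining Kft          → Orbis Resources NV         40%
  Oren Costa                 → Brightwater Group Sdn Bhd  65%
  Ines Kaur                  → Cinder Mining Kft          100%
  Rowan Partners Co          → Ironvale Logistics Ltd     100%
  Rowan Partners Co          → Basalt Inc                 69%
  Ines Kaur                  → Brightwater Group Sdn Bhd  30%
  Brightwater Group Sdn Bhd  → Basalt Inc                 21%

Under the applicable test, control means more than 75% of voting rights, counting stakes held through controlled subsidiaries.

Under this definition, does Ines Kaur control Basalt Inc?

Ines holds 100% of Cinder, so Ines controls Cinder.
Neither Ines nor any entity Ines controls holds any voting interest in Basalt.
So Ines does not control Basalt.

No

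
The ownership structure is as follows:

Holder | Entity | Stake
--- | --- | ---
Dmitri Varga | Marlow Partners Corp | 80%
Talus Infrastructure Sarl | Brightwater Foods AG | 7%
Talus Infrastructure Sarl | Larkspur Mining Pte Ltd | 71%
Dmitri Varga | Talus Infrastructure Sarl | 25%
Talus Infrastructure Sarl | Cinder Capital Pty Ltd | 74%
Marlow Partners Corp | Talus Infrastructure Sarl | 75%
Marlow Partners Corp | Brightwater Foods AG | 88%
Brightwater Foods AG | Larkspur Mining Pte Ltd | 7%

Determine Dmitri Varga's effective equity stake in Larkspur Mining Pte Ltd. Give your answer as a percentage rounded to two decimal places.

Dmitri reaches Larkspur along 5 paths.
Via Marlow → Talus: 80% × 75% × 71% = 42.6%.
Via Talus: 25% × 71% = 17.75%.
Via Marlow → Brightwater: 80% × 88% × 7% = 4.928%.
Via Marlow → Talus → Brightwater: 80% × 75% × 7% × 7% = 0.294%.
Via Talus → Brightwater: 25% × 7% × 7% = 0.1225%.
Total: 42.6% + 17.75% + 4.928% + 0.294% + 0.1225% = 65.6945%.
Rounded: 65.69%.

65.69%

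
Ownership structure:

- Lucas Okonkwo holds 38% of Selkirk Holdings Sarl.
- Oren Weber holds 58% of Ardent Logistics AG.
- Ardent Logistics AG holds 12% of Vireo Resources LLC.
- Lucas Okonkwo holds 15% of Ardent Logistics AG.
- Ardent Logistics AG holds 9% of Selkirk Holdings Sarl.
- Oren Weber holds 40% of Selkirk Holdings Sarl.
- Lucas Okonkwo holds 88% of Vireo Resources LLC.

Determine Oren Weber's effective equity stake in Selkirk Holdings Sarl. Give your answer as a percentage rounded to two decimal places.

Oren reaches Selkirk along 2 paths.
Via Ardent: 58% × 9% = 5.22%.
Direct stake: 40% = 40%.
Total: 5.22% + 40% = 45.22%.

45.22%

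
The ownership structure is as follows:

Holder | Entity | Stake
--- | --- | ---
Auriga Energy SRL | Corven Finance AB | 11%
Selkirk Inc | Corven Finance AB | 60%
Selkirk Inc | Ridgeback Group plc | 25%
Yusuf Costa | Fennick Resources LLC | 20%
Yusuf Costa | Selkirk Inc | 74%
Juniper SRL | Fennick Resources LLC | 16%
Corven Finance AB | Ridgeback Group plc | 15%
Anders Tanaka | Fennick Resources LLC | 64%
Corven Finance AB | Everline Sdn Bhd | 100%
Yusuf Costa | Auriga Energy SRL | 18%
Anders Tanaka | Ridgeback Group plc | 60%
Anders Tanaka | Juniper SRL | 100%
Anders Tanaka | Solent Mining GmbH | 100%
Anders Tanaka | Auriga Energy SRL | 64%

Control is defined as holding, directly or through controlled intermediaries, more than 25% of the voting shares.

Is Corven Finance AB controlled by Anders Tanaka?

No

Anders holds 64% of Auriga, so Anders controls Auriga.
Anders holds 100% of Juniper, so Anders controls Juniper.
Anders holds 100% of Solent, so Anders controls Solent.
Anders and Juniper together hold 64% + 16% = 80% of Fennick, so Anders controls Fennick.
Anders holds 60% of Ridgeback, so Anders controls Ridgeback.
In Corven, Anders's side holds only 11%, not > 25%.
So Anders does not control Corven.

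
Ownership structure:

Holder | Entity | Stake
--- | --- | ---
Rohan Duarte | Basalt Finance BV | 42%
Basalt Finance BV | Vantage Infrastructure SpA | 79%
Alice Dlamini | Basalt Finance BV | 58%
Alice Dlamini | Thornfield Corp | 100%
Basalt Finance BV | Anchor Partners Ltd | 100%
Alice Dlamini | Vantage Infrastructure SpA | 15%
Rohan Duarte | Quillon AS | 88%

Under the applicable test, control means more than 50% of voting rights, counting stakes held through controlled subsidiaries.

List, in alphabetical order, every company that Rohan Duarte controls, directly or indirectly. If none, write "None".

Rohan holds 88% of Quillon, so Rohan controls Quillon.
No other company's threshold is met.

Quillon AS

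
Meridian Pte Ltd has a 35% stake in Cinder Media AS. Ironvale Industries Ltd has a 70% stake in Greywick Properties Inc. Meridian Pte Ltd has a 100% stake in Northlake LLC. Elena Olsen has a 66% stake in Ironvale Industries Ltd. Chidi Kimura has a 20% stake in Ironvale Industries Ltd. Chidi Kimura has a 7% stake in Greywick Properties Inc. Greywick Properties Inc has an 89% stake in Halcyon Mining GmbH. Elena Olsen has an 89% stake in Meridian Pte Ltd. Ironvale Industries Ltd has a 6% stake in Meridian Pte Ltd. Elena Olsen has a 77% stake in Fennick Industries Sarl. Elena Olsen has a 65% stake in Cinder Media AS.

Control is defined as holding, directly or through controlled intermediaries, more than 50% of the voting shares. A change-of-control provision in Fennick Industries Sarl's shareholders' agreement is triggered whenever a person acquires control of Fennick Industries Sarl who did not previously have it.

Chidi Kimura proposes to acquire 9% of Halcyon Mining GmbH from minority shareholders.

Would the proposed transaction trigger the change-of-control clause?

No

The purchase changes only Chidi's holdings, so Chidi is the only person who could newly come to control Fennick.
Chidi's largest direct stake is 20% in Ironvale, which does not meet the threshold, so Chidi controls no company.
Neither Chidi nor any entity Chidi controls holds any voting interest in Fennick.
So before the transaction, Chidi does not control Fennick.
After the purchase, Chidi holds 9% of Halcyon directly.
Chidi's side now holds 9% of Halcyon, not > 50%, so Chidi still does not control Halcyon.
After the transaction, neither Chidi nor any entity Chidi controls holds a voting interest in Fennick, so Chidi still does not control it.
No new person acquires control, so the clause is not triggered.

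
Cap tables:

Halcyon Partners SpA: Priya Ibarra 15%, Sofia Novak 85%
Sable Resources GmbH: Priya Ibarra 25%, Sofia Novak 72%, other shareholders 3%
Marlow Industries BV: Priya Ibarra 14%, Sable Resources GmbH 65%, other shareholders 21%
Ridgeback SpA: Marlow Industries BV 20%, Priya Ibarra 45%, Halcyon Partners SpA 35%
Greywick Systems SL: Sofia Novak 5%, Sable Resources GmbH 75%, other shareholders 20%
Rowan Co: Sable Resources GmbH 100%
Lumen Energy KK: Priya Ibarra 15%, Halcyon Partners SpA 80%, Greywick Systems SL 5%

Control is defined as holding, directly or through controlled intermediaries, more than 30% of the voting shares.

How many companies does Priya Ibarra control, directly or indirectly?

1

Priya holds 45% of Ridgeback, so Priya controls Ridgeback.
No other company's threshold is met.
Priya controls 1 company.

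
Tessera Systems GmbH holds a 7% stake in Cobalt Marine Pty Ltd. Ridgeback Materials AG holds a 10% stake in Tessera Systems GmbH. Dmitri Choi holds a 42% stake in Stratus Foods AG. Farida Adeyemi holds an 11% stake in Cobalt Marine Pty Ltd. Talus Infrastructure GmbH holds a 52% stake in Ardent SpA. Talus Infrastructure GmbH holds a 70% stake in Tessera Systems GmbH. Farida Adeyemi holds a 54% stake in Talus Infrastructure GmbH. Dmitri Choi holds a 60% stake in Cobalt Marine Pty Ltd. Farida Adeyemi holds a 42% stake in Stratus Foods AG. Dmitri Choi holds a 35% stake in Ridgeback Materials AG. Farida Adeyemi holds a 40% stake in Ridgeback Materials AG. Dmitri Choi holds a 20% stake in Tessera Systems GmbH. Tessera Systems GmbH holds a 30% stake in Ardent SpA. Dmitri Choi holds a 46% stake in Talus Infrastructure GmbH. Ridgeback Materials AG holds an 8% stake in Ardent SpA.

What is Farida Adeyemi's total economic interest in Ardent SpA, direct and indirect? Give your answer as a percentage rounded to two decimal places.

43.82%

Farida reaches Ardent along 4 paths.
Via Ridgeback → Tessera: 40% × 10% × 30% = 1.2%.
Via Talus → Tessera: 54% × 70% × 30% = 11.34%.
Via Talus: 54% × 52% = 28.08%.
Via Ridgeback: 40% × 8% = 3.2%.
Total: 1.2% + 11.34% + 28.08% + 3.2% = 43.82%.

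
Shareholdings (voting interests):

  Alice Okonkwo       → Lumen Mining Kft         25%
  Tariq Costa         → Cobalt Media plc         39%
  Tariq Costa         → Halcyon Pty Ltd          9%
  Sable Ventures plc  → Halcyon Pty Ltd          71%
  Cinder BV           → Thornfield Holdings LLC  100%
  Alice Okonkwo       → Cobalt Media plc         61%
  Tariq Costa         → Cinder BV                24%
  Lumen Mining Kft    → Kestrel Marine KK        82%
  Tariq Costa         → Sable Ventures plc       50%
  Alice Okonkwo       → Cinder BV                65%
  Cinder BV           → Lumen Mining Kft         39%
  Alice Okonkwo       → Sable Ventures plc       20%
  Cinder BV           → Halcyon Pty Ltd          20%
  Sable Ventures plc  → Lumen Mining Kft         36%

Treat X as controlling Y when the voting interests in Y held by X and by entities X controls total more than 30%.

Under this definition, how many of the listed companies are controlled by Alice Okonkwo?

5

Alice holds 65% of Cinder, so Alice controls Cinder.
Cinder and Alice together hold 39% + 25% = 64% of Lumen, so Alice controls Lumen.
Alice holds 61% of Cobalt, so Alice controls Cobalt.
Lumen holds 82% of Kestrel, so Alice controls Kestrel.
Cinder holds 100% of Thornfield, so Alice controls Thornfield.
No other company's threshold is met.
Alice controls 5 companies.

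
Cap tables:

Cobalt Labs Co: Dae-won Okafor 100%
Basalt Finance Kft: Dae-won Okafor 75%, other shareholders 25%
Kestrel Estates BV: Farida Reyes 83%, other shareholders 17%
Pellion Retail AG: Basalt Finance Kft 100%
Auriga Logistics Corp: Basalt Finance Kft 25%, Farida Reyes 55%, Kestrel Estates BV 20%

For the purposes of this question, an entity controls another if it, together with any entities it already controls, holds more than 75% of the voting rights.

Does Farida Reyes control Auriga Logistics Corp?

Farida holds 83% of Kestrel, so Farida controls Kestrel.
In Auriga, Farida's side holds only 55% + 20% = 75%, not > 75%.
So Farida does not control Auriga.

No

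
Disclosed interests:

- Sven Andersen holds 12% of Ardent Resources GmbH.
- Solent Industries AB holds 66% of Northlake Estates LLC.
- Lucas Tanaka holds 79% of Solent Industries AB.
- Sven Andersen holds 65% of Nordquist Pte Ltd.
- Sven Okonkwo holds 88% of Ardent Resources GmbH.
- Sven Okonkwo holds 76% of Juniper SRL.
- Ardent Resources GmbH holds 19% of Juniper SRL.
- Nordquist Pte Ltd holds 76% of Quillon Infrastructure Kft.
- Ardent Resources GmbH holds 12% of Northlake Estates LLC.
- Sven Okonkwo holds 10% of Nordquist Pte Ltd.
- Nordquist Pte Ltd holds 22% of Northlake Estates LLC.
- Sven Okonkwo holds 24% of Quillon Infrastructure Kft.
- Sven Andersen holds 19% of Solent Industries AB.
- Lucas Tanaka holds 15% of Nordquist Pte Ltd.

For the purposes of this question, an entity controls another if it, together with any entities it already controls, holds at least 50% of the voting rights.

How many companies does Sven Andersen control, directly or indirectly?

Sven Andersen holds 65% of Nordquist, so Sven Andersen controls Nordquist.
Nordquist holds 76% of Quillon, so Sven Andersen controls Quillon.
No other company's threshold is met.
Sven Andersen controls 2 companies.

2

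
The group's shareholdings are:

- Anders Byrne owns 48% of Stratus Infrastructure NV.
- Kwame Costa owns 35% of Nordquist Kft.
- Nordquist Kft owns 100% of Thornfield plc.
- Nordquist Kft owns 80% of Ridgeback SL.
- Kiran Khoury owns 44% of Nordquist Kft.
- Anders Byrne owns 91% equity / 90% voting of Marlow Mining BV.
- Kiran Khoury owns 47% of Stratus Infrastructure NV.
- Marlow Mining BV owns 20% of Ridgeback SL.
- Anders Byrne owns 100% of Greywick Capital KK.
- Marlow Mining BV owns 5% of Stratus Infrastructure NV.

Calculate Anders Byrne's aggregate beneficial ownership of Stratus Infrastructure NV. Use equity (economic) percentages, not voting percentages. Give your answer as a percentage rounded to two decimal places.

Anders reaches Stratus along 2 paths.
Direct stake: 48% = 48%.
Via Marlow: 91% × 5% = 4.55%.
Total: 48% + 4.55% = 52.55%.

52.55%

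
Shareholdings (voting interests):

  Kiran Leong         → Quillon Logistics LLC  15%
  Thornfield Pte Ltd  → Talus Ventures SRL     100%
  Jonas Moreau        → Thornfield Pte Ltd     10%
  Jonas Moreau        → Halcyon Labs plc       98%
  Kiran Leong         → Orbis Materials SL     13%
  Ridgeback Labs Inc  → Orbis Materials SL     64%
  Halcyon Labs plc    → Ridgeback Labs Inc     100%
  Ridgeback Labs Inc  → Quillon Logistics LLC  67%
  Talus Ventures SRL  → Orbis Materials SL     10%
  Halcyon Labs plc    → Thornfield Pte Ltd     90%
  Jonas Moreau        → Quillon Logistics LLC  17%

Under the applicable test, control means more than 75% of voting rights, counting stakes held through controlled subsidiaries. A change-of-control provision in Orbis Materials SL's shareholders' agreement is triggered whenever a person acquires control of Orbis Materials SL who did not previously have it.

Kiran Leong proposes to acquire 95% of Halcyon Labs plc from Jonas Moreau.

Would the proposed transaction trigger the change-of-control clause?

Yes

The purchase adds only to Kiran's holdings (Jonas's stake shrinks), so Kiran is the only person who could newly come to control Orbis.
Kiran's largest direct stake is 15% in Quillon, which does not meet the threshold, so Kiran controls no company.
In Orbis, Kiran's side holds only 13%, not > 75%.
So before the transaction, Kiran does not control Orbis.
After the purchase, Kiran holds 95% of Halcyon directly, and Jonas's stake falls to 3%.
Kiran holds 95% of Halcyon, so Kiran controls Halcyon.
Halcyon holds 90% of Thornfield, so Kiran controls Thornfield.
Thornfield holds 100% of Talus, so Kiran controls Talus.
Halcyon holds 100% of Ridgeback, so Kiran controls Ridgeback.
Ridgeback and Kiran and Talus together hold 64% + 13% + 10% = 87% of Orbis, so Kiran controls Orbis.
Kiran did not control Orbis before and does after, so the clause is triggered.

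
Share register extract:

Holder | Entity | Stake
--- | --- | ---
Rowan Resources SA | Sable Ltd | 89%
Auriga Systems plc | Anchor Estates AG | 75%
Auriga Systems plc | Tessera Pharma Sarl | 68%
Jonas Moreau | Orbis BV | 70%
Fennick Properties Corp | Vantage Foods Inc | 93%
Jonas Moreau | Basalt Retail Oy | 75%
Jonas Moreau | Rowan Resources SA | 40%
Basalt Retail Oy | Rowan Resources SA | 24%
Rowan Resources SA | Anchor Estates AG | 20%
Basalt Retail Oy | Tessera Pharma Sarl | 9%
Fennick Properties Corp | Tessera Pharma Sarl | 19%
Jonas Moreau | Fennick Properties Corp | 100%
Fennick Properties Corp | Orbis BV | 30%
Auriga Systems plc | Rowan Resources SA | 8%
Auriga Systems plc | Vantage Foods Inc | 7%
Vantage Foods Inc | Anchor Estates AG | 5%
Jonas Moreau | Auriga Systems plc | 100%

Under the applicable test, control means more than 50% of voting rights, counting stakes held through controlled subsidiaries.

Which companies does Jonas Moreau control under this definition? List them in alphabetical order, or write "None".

Jonas holds 100% of Fennick, so Jonas controls Fennick.
Jonas holds 75% of Basalt, so Jonas controls Basalt.
Jonas holds 100% of Auriga, so Jonas controls Auriga.
Basalt and Auriga and Jonas together hold 24% + 8% + 40% = 72% of Rowan, so Jonas controls Rowan.
Auriga and Fennick and Basalt together hold 68% + 19% + 9% = 96% of Tessera, so Jonas controls Tessera.
Fennick and Auriga together hold 93% + 7% = 100% of Vantage, so Jonas controls Vantage.
Rowan holds 89% of Sable, so Jonas controls Sable.
Jonas and Fennick together hold 70% + 30% = 100% of Orbis, so Jonas controls Orbis.
Vantage and Rowan and Auriga together hold 5% + 20% + 75% = 100% of Anchor, so Jonas controls Anchor.

Anchor Estates AG, Auriga Systems plc, Basalt Retail Oy, Fennick Properties Corp, Orbis BV, Rowan Resources SA, Sable Ltd, Tessera Pharma Sarl, Vantage Foods Inc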